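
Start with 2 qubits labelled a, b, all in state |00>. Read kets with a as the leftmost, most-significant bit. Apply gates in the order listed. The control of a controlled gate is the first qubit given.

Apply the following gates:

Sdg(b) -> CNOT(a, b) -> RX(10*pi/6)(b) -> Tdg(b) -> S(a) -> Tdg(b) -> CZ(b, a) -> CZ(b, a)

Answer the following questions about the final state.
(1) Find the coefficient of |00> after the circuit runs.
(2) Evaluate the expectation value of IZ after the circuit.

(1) The final state's coefficient on |00> equals -sqrt(3)/2.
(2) The expectation value of IZ is 1/2.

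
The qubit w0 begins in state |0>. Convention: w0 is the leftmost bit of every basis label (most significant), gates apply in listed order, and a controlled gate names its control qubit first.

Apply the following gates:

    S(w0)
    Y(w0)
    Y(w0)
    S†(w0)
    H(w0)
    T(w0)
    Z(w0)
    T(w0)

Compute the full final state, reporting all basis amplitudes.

The resulting statevector has amplitude sqrt(2)/2 on |0>, -sqrt(2)*I/2 on |1>. Key observation: gates 1-4 undo each other exactly, leaving only the rest of the circuit to track.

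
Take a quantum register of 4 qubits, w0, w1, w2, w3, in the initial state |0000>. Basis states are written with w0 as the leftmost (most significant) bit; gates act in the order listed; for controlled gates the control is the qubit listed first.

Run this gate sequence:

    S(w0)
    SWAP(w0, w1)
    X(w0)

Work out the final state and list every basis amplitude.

The resulting statevector has amplitude 1 on |1000>, and 0 on every other basis state.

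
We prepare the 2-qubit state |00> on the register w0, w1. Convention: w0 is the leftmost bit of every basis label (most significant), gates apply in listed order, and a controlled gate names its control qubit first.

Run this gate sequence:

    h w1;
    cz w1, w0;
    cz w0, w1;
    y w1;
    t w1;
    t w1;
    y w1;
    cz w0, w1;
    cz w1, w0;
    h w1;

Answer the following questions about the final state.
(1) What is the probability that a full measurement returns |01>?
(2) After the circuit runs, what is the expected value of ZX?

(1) Outcome |01> occurs with probability 1/2.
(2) In the final state, ZX has expectation 0.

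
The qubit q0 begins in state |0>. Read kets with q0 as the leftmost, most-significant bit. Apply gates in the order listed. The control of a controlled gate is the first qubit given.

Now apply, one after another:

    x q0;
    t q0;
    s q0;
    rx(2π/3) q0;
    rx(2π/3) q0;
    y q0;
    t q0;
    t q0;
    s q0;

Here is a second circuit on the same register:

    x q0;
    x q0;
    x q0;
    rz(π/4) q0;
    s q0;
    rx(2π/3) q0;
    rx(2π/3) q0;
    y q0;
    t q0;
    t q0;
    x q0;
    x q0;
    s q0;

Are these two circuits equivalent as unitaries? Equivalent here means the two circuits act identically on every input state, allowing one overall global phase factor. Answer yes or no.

Yes: on every input state the two circuits agree up to one overall phase factor.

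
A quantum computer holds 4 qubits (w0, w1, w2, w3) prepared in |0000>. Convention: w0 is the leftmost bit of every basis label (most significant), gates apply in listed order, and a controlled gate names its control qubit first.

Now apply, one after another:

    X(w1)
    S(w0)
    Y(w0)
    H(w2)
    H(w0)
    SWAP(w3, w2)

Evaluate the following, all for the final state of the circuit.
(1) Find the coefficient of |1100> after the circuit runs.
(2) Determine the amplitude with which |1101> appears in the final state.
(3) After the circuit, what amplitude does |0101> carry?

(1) The final state's coefficient on |1100> equals -I/2.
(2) |1101> carries amplitude -I/2 in the final state.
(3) The amplitude on |0101> is I/2.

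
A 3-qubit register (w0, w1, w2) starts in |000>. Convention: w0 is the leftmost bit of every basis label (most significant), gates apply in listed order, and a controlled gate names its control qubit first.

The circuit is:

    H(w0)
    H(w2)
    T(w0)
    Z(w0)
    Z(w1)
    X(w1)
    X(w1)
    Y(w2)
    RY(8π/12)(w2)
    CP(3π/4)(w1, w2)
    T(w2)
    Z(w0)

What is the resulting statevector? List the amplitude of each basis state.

After the circuit, the state carries amplitude I*(-sqrt(3) - 1)/4 on |000>, (1 - sqrt(3))*exp(3*I*pi/4)/4 on |001>, 0 on |010>, 0 on |011>, (-sqrt(3) - 1)*exp(3*I*pi/4)/4 on |100>, -1/4 + sqrt(3)/4 on |101>, 0 on |110>, 0 on |111>. Key observation: steps 6-7 multiply out to the identity, so the circuit reduces to the remaining gates.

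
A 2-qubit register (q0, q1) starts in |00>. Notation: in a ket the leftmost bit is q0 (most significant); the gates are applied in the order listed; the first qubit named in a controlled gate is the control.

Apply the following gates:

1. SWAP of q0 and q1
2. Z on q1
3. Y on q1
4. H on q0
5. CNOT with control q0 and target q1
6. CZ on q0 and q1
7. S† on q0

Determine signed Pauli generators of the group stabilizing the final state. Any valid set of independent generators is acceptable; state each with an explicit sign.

The stabilizer group can be generated by +XY, -ZZ, among other valid generating sets.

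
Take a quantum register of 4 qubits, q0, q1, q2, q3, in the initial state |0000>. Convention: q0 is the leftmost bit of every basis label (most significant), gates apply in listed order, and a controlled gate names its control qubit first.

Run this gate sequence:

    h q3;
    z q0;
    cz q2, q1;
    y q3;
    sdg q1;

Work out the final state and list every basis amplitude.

After the circuit, the state carries amplitude -sqrt(2)*I/2 on |0000>, sqrt(2)*I/2 on |0001>, and 0 on every other basis state.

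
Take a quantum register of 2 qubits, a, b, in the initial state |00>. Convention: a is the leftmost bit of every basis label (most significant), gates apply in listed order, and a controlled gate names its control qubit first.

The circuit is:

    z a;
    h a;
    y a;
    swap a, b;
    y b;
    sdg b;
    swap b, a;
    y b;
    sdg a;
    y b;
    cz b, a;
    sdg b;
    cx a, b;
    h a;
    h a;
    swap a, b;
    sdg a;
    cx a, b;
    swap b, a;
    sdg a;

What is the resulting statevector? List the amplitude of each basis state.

After the circuit, the state carries amplitude sqrt(2)/2 on |00>, sqrt(2)*I/2 on |01>, 0 on |10>, 0 on |11>.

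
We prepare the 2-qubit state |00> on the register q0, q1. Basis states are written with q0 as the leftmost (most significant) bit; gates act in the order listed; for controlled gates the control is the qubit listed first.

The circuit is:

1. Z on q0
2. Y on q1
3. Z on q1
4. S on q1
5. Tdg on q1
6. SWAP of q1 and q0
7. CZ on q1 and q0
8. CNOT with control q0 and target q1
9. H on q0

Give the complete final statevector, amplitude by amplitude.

The final amplitudes are 0 on |00>, -sqrt(2)*exp(3*I*pi/4)/2 on |01>, 0 on |10>, sqrt(2)*exp(3*I*pi/4)/2 on |11>.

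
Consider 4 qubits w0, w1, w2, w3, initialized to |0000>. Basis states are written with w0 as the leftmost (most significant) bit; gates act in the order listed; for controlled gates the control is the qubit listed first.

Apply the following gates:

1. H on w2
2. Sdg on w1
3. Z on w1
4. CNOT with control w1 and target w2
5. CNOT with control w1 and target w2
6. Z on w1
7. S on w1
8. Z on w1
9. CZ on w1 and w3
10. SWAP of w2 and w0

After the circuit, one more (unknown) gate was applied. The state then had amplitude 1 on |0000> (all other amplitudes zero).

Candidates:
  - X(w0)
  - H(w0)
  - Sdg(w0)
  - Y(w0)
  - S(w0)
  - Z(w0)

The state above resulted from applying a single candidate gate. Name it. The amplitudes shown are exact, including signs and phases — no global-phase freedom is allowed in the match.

It was H(w0) that produced the state shown.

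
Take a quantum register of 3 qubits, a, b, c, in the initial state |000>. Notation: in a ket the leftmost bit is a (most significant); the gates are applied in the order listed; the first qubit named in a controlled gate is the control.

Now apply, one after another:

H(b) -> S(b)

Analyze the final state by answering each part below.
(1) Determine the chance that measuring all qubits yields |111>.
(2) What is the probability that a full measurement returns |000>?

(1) The probability of measuring |111> is 0.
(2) Outcome |000> occurs with probability 1/2.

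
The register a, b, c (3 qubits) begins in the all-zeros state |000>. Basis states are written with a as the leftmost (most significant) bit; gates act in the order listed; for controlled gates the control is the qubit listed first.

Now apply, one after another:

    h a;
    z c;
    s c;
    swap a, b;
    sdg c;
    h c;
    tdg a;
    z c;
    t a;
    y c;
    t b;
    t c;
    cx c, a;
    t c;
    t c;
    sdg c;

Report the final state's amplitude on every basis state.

The resulting statevector has amplitude I/2 on |000>, 0 on |001>, exp(3*I*pi/4)/2 on |010>, 0 on |011>, 0 on |100>, exp(3*I*pi/4)/2 on |101>, 0 on |110>, -1/2 on |111>.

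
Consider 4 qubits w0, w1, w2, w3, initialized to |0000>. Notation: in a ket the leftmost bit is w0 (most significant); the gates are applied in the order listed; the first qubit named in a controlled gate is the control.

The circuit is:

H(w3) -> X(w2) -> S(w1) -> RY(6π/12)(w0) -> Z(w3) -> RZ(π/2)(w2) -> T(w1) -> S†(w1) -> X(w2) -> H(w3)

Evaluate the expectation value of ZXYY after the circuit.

The observable ZXYY averages to 0.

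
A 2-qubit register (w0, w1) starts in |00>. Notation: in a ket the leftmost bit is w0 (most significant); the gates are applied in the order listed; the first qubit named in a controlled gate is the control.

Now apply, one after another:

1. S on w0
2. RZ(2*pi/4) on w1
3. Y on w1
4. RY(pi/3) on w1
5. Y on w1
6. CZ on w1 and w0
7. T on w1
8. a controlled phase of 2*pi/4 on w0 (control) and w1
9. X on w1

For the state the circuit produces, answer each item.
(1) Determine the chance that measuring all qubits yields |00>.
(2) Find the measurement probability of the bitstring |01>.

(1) Outcome |00> occurs with probability 1/4.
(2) Outcome |01> occurs with probability 3/4.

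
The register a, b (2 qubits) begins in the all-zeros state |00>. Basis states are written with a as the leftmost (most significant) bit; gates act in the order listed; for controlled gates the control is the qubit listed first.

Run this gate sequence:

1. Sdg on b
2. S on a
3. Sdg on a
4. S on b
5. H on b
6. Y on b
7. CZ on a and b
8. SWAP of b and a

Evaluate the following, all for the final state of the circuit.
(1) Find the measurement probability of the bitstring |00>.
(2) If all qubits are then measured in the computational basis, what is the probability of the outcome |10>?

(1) A full measurement returns |00> with probability 1/2.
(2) The probability of measuring |10> is 1/2.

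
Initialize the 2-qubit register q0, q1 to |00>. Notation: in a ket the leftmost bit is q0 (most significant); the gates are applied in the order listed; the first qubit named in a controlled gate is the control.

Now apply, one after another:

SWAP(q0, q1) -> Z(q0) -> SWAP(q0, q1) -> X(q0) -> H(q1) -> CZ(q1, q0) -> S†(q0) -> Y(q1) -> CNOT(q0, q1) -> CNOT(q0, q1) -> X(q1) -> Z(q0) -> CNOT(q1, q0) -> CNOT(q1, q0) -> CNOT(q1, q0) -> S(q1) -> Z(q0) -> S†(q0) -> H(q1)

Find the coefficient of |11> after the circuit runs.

|11> carries amplitude -I/2 in the final state.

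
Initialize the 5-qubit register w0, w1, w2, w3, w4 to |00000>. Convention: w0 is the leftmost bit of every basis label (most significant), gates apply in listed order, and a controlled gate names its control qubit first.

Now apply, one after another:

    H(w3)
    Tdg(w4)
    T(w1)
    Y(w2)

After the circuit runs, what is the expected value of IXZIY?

The observable IXZIY averages to 0.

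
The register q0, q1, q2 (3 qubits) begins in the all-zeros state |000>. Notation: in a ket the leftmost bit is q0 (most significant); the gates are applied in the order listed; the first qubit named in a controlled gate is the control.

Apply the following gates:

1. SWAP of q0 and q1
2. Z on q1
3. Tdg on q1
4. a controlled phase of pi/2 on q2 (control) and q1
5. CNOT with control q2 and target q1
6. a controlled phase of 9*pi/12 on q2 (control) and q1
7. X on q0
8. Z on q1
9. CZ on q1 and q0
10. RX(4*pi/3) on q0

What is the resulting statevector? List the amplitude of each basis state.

The resulting statevector has amplitude -sqrt(3)*I/2 on |000>, -1/2 on |100>, and 0 on every other basis state.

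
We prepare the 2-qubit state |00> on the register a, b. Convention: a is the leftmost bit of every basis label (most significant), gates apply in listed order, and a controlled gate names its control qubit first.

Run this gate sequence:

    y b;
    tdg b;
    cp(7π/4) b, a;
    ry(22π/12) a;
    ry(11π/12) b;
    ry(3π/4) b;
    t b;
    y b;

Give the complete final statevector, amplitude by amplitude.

The final amplitudes are sqrt(6)/8 + 3*sqrt(2)/8 on |00>, (sqrt(2) + sqrt(6))*exp(3*I*pi/4)/8 on |01>, -3*sqrt(2)/8 + sqrt(6)/8 on |10>, (-sqrt(6) + sqrt(2))*exp(3*I*pi/4)/8 on |11>.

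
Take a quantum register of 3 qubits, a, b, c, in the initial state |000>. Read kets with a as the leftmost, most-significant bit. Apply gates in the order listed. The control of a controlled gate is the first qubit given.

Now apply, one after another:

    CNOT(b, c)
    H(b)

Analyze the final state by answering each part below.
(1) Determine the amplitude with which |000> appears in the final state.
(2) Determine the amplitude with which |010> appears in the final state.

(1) The amplitude on |000> is sqrt(2)/2.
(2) The amplitude on |010> is sqrt(2)/2.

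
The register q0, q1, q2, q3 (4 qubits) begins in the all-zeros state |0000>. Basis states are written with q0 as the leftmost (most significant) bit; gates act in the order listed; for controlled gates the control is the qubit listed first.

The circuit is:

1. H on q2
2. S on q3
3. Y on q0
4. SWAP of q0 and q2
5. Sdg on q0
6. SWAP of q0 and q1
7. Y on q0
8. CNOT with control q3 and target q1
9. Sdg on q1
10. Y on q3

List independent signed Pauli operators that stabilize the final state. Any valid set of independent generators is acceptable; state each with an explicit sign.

The final state is stabilized by the group generated by -IXII, -ZIII, -IIZI, -IIIZ; other independent generating sets are equally valid.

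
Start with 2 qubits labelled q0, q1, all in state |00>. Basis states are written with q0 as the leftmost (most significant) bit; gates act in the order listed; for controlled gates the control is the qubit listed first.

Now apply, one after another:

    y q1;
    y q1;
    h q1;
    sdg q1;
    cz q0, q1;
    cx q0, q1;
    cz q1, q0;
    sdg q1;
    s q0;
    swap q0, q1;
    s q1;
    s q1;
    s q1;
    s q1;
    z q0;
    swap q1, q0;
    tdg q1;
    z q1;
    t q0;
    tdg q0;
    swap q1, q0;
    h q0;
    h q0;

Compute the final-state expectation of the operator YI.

In the final state, YI has expectation sqrt(2)/2. Key observation: steps 11-14 multiply out to the identity, so the circuit reduces to the remaining gates.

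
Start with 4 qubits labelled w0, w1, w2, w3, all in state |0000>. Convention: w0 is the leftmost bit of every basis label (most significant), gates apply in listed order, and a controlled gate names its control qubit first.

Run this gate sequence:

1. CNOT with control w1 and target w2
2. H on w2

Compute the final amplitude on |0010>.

|0010> carries amplitude sqrt(2)/2 in the final state.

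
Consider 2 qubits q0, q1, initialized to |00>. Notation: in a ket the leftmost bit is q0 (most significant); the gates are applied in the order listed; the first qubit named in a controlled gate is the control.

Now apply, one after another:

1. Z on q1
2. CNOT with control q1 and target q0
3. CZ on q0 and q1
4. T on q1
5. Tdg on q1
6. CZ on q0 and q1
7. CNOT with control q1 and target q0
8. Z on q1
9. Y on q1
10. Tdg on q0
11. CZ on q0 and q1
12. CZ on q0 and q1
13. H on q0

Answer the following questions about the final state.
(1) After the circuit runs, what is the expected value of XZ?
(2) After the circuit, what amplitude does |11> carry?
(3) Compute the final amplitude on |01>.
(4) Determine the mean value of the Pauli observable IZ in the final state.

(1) The expectation value of XZ is -1. Key observation: the block from step 1 through step 8 cancels to the identity and can be dropped.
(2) The amplitude on |11> is sqrt(2)*I/2.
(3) The final state's coefficient on |01> equals sqrt(2)*I/2.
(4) The observable IZ averages to -1.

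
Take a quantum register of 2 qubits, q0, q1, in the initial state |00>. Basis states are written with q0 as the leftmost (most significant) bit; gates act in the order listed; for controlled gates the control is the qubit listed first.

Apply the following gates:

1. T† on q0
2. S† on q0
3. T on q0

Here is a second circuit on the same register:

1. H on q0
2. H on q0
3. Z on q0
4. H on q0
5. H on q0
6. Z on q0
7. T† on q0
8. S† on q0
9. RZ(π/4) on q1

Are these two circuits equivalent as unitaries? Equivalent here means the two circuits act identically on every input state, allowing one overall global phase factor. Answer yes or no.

No, they are not equivalent — no single phase factor reconciles the two unitaries.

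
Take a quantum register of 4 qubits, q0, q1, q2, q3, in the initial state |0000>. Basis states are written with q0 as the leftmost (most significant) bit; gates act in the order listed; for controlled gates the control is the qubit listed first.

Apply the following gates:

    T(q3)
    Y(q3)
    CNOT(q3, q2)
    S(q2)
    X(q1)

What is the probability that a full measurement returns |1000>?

Outcome |1000> occurs with probability 0.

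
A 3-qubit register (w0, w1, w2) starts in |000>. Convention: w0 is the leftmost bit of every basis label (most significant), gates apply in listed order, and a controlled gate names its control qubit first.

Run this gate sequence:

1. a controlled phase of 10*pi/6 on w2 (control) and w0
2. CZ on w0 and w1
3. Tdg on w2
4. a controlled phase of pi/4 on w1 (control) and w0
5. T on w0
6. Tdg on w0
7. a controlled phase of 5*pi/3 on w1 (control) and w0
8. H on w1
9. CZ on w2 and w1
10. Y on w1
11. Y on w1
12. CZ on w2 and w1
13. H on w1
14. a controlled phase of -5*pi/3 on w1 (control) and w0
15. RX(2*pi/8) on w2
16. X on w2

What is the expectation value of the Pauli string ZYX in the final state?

The observable ZYX averages to 0. Key observation: steps 7-14 multiply out to the identity, so the circuit reduces to the remaining gates.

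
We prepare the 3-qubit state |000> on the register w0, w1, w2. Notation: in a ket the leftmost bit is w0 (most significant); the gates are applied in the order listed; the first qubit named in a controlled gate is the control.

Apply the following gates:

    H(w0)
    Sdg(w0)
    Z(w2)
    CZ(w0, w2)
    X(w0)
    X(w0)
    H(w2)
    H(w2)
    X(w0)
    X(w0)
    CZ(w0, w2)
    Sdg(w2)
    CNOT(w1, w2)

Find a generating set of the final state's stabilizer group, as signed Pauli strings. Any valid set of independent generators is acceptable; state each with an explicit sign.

The final state is stabilized by the group generated by -YII, +IZI, +IIZ; other independent generating sets are equally valid. Key observation: the block from step 4 through step 11 cancels to the identity and can be dropped.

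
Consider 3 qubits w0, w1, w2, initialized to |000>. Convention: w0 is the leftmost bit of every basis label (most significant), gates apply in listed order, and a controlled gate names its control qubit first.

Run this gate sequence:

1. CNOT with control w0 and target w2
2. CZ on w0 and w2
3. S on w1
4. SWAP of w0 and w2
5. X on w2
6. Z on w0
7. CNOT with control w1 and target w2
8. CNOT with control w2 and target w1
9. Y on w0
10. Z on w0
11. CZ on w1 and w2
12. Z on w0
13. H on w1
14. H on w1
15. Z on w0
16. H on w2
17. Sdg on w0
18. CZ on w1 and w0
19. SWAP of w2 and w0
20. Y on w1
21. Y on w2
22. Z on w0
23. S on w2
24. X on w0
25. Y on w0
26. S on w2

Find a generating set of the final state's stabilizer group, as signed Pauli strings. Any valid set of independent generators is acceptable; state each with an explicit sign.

The final state is stabilized by the group generated by -XII, +IZI, +IIZ; other independent generating sets are equally valid. Key observation: the block from step 12 through step 15 cancels to the identity and can be dropped.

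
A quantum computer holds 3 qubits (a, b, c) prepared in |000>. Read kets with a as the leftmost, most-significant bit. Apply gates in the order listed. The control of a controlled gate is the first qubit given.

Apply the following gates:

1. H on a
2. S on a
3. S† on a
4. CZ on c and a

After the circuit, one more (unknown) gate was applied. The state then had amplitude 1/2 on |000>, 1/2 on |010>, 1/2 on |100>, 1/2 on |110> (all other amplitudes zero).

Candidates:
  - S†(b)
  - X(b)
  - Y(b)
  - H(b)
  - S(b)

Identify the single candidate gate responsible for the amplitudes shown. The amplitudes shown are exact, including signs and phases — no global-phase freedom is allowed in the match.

The unique candidate consistent with the amplitudes is H(b). Key observation: steps 2-3 multiply out to the identity, so the circuit reduces to the remaining gates.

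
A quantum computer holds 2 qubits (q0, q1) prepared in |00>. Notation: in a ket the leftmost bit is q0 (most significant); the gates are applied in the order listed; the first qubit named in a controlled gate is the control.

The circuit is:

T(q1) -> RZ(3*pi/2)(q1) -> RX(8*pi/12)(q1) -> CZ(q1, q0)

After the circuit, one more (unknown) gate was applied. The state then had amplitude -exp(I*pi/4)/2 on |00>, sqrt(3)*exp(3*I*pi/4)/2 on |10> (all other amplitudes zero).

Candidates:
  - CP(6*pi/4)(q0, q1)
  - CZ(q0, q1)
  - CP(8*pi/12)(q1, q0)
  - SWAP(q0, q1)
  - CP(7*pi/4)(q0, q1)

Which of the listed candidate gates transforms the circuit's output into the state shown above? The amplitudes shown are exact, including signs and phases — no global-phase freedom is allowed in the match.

The unique candidate consistent with the amplitudes is SWAP(q0, q1).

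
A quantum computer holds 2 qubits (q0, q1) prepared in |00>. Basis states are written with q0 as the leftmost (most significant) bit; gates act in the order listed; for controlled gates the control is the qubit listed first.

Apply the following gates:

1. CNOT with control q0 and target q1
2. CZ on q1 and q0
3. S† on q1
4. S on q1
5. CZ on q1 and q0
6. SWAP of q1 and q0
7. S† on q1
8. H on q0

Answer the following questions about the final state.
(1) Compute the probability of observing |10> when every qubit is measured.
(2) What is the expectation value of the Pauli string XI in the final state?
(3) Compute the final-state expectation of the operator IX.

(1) Outcome |10> occurs with probability 1/2. Key observation: steps 2-5 multiply out to the identity, so the circuit reduces to the remaining gates.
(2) The observable XI averages to 1.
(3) The expectation value of IX is 0.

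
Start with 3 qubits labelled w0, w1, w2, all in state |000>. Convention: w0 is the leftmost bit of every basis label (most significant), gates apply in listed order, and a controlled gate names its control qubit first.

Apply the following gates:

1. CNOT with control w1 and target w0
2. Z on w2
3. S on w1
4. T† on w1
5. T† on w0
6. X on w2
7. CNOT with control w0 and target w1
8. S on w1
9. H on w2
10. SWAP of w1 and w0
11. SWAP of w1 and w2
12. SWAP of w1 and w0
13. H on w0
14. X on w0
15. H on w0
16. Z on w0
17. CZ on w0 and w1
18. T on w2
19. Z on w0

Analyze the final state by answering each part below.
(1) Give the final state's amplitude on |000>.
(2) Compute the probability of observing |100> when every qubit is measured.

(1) The amplitude on |000> is sqrt(2)/2.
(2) A full measurement returns |100> with probability 1/2.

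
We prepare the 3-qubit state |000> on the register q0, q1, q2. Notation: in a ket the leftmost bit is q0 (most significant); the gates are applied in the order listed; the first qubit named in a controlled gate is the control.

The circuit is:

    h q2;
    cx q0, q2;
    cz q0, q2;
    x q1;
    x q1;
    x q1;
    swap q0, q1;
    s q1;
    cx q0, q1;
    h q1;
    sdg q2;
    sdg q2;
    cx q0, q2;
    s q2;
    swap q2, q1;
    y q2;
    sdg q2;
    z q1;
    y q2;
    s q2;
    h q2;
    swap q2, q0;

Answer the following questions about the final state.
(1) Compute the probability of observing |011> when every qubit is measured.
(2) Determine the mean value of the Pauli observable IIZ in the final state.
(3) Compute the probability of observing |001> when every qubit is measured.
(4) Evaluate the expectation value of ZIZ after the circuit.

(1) The probability of measuring |011> is 1/2. Key observation: gates 4-5 undo each other exactly, leaving only the rest of the circuit to track.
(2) The expectation value of IIZ is -1.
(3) A full measurement returns |001> with probability 1/2.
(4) The observable ZIZ averages to -1.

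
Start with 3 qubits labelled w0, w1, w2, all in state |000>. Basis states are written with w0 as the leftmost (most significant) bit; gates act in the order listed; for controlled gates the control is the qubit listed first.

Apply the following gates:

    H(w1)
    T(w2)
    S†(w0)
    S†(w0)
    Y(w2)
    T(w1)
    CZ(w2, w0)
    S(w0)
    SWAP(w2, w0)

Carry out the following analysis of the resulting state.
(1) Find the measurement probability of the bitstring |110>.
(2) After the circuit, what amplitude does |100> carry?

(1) Outcome |110> occurs with probability 1/2.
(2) The amplitude on |100> is sqrt(2)*I/2.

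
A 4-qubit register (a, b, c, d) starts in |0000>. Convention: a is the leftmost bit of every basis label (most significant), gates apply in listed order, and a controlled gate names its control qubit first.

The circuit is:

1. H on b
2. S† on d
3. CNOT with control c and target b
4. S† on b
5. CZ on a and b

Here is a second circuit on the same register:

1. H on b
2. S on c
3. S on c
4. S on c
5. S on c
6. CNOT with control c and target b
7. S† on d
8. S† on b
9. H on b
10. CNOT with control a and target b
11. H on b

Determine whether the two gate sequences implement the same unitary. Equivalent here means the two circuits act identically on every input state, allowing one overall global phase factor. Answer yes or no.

Yes, they are equivalent — the unitaries differ by at most a global phase.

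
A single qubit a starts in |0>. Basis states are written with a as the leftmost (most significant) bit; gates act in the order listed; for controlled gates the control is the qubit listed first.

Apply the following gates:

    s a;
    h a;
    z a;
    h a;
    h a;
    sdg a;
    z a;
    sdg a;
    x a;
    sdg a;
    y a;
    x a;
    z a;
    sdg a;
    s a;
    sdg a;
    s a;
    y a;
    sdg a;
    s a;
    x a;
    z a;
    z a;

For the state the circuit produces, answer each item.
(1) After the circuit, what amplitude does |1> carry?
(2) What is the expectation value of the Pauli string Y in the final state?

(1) |1> carries amplitude -sqrt(2)*I/2 in the final state.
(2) In the final state, Y has expectation -1.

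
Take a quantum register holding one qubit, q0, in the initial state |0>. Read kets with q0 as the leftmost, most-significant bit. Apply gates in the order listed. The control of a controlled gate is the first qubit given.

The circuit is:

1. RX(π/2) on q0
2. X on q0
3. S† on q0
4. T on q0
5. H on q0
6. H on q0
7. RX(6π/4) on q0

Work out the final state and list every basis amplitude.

After the circuit, the state carries amplitude -exp(I*pi/4)/2 + I/2 on |0>, -1/2 + exp(3*I*pi/4)/2 on |1>. Key observation: the block from step 5 through step 6 cancels to the identity and can be dropped.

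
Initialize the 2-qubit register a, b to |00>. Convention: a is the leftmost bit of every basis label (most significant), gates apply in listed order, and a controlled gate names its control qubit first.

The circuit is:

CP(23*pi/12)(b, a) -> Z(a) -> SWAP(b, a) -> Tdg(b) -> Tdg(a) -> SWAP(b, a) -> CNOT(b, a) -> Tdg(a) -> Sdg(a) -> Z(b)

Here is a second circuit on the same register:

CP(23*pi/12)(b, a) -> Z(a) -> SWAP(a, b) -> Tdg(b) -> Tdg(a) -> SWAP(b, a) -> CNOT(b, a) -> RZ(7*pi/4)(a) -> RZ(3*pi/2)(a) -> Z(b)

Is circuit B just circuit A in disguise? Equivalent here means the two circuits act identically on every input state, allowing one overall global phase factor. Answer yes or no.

Yes — the two circuits implement the same unitary up to a global phase.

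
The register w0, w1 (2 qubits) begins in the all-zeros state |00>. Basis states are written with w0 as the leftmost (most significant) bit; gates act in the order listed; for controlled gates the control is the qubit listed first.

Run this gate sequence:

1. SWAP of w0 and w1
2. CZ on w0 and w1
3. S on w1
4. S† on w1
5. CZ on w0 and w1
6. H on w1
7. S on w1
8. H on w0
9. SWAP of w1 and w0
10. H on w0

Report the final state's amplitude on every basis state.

After the circuit, the state carries amplitude sqrt(2)*(1 + I)/4 on |00>, sqrt(2)*(1 + I)/4 on |01>, sqrt(2)*(1 - I)/4 on |10>, sqrt(2)*(1 - I)/4 on |11>.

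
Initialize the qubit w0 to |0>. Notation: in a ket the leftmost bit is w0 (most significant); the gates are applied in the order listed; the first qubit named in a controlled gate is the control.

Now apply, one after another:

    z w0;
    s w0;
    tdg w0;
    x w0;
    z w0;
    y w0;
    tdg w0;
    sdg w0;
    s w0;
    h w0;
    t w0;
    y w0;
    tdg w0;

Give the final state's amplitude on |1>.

|1> carries amplitude sqrt(2)*exp(3*I*pi/4)/2 in the final state.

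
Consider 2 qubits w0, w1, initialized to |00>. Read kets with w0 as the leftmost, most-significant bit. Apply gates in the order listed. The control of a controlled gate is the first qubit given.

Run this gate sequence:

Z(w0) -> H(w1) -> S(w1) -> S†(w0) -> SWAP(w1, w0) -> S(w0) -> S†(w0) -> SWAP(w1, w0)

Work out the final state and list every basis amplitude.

The resulting statevector has amplitude sqrt(2)/2 on |00>, sqrt(2)*I/2 on |01>, 0 on |10>, 0 on |11>. Key observation: steps 5-8 multiply out to the identity, so the circuit reduces to the remaining gates.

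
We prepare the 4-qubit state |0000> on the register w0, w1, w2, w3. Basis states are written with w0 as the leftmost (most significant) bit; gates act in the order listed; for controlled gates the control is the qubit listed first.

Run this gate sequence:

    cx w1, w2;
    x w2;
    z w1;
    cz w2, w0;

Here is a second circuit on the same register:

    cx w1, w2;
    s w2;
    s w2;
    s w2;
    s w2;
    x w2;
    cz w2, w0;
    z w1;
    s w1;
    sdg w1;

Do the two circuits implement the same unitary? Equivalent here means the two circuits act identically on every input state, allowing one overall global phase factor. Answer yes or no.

Yes, they are equivalent — the unitaries differ by at most a global phase.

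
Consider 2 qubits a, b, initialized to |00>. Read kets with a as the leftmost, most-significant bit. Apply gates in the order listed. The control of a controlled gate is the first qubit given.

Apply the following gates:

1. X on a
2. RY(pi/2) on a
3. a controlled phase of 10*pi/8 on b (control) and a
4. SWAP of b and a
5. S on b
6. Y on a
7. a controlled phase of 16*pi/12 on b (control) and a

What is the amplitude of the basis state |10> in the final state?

The amplitude on |10> is -sqrt(2)*I/2.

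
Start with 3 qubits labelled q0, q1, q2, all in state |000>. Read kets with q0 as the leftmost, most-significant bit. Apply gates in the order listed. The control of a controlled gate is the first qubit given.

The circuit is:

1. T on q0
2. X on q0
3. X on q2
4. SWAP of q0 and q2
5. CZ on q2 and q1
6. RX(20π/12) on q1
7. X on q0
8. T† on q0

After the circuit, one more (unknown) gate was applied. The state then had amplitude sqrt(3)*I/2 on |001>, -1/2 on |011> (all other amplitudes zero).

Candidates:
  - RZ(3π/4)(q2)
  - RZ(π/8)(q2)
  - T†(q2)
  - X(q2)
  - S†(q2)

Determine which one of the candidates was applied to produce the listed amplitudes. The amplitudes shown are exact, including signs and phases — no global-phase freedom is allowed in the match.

The unique candidate consistent with the amplitudes is S†(q2).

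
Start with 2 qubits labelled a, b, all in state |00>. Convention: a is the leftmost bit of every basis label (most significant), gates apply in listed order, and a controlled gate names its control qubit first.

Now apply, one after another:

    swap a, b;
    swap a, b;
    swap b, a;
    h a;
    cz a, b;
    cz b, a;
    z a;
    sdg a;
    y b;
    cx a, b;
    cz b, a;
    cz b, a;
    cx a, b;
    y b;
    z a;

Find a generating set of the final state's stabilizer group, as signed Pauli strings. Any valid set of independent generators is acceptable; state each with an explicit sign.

One valid set of independent stabilizer generators is -YI, +IZ (any independent generating set of the same group is equally correct). Key observation: gates 9-14 undo each other exactly, leaving only the rest of the circuit to track.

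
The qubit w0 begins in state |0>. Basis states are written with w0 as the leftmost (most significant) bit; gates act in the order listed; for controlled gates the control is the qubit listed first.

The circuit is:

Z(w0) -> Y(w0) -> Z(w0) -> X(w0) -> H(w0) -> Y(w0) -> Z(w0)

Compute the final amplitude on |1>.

|1> carries amplitude -sqrt(2)/2 in the final state.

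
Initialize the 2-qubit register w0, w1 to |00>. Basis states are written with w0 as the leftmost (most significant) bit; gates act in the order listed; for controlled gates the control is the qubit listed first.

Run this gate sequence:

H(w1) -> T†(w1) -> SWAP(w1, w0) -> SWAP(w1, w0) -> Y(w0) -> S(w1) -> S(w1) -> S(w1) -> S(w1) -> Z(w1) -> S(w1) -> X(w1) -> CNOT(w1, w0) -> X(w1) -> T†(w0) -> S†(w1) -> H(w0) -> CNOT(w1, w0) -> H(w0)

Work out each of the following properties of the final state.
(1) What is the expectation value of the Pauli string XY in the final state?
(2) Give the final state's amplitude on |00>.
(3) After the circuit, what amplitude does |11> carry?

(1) The observable XY averages to -1.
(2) The final state's coefficient on |00> equals sqrt(2)*I/2.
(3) The final state's coefficient on |11> equals sqrt(2)/2.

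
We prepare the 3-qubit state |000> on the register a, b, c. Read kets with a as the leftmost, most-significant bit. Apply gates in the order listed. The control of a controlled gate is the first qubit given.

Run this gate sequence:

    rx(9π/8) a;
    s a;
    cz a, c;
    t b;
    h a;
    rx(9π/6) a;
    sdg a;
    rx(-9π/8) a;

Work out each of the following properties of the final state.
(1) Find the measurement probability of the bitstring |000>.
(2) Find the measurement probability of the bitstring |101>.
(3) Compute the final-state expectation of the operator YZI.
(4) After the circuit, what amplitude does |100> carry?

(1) The probability of measuring |000> is sqrt(2)/8 + 1/2.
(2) Outcome |101> occurs with probability 0.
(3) The observable YZI averages to -1/2 - sqrt(2)/4.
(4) The amplitude on |100> is -1/2 - I*sqrt(sqrt(2) + 2)/4 + I*sqrt(2 - sqrt(2))/4.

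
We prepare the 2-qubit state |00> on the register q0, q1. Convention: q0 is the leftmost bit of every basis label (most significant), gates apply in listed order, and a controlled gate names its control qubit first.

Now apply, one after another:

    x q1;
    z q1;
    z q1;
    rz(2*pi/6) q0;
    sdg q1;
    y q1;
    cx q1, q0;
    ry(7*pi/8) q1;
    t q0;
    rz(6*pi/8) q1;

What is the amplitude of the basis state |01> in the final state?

The final state's coefficient on |01> equals -exp(5*I*pi/24)*cos(pi/16).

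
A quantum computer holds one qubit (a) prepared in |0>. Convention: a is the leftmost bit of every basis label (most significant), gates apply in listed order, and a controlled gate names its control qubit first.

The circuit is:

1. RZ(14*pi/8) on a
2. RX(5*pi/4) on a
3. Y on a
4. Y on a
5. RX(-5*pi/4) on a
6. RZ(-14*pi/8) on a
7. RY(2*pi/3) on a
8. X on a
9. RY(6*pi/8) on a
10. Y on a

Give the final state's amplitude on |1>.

The final state's coefficient on |1> equals -I*sqrt(sqrt(2) + 2)/4 + I*sqrt(6 - 3*sqrt(2))/4.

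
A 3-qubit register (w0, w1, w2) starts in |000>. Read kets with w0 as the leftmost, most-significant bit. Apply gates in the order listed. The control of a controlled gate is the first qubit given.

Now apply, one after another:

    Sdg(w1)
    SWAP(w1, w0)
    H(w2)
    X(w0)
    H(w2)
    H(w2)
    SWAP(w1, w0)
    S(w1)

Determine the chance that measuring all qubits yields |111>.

The probability of measuring |111> is 0.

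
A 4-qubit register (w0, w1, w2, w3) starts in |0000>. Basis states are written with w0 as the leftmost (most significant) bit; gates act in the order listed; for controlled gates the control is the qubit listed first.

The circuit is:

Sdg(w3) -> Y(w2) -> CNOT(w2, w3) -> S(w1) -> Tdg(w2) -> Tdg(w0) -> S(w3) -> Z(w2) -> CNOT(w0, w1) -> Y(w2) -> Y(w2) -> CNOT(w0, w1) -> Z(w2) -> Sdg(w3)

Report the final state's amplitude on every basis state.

After the circuit, the state carries amplitude exp(I*pi/4) on |0011>, and 0 on every other basis state.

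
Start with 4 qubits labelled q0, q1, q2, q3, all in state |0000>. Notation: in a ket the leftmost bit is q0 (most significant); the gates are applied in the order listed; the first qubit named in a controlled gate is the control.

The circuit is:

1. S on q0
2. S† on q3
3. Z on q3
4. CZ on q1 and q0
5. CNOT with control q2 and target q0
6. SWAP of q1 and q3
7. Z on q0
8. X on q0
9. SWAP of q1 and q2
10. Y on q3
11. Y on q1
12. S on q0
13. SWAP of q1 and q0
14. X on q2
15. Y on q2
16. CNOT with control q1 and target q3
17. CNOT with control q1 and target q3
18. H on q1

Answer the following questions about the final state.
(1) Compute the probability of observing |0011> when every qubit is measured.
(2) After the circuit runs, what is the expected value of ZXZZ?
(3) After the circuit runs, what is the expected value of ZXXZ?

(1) A full measurement returns |0011> with probability 0. Key observation: the block from step 16 through step 17 cancels to the identity and can be dropped.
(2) The observable ZXZZ averages to -1.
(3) The observable ZXXZ averages to 0.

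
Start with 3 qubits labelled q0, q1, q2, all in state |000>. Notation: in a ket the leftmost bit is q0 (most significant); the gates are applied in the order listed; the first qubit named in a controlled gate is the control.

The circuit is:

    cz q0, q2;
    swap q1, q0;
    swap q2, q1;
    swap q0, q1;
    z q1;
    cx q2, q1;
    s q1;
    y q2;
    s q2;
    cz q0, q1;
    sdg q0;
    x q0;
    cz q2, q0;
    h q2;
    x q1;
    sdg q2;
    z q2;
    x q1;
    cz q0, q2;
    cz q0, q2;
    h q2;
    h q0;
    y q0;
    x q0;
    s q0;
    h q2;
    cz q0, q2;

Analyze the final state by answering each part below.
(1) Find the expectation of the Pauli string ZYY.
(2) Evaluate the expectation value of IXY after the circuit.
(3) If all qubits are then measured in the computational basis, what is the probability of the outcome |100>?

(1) The expectation value of ZYY is 0. Key observation: gates 19-20 undo each other exactly, leaving only the rest of the circuit to track.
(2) The expectation value of IXY is 0.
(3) The probability of measuring |100> is 1/4.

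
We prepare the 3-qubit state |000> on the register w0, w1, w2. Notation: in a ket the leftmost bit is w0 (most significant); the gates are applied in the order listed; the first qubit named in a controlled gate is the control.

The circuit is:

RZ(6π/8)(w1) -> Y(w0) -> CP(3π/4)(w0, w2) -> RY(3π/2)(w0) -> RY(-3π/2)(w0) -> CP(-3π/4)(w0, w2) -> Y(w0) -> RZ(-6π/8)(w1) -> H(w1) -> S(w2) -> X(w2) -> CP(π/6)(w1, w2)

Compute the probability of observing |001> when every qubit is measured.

Outcome |001> occurs with probability 1/2. Key observation: the block from step 1 through step 8 cancels to the identity and can be dropped.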